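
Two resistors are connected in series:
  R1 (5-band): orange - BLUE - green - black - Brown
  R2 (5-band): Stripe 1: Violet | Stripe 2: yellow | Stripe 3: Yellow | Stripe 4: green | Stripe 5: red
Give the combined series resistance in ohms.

R1: orange, blue, green → 365; black ×1 → 365 Ω.
R2: violet, yellow, yellow → 744; green ×10^5 → 74400000 Ω.
Series: 365 + 74400000 = 74400365 Ω.

74400365 Ω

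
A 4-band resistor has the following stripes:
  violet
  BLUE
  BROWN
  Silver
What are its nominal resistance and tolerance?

Violet → 7 (first significant figure)
Blue → 6 (second significant figure)
Brown → ×10 multiplier
Silver → ±10% tolerance
76 × 10 = 760 Ω

760 Ω ±10%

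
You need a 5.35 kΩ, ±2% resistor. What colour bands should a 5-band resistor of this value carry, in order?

green, orange, green, brown, red

5350 Ω = 535 × 10^1.
5 → green
3 → orange
5 → green
Multiplier 10^1 → brown.
±2% tolerance → red.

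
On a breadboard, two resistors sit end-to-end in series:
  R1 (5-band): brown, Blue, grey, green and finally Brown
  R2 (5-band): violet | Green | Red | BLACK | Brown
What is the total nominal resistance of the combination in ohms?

R1: brown, blue, grey → 168; green ×10^5 → 16800000 Ω.
R2: violet, green, red → 752; black ×1 → 752 Ω.
Series: 16800000 + 752 = 16800752 Ω.

16800752 Ω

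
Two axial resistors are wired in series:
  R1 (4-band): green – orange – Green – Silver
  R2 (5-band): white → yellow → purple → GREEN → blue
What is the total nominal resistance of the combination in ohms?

R1: green, orange → 53; green ×10^5 → 5300000 Ω.
R2: white, yellow, violet → 947; green ×10^5 → 94700000 Ω.
Series: 5300000 + 94700000 = 100000000 Ω.

100000000 Ω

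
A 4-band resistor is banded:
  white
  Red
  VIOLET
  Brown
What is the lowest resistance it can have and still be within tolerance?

White → 9 (first significant figure)
Red → 2 (second significant figure)
Violet → ×10^7 multiplier
Brown → ±1% tolerance
92 × 10000000 = 920000000 Ω
Lowest = 920000000 × (1 − 1/100) = 910800000 Ω.

910800000 Ω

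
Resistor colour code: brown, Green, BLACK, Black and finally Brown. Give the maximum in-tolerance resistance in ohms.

Brown → 1 (first significant figure)
Green → 5 (second significant figure)
Black → 0 (third significant figure)
Black → ×1 multiplier
Brown → ±1% tolerance
150 × 1 = 150 Ω
Maximum = 150 × (1 + 1/100) = 151.5 Ω.

151.5 Ω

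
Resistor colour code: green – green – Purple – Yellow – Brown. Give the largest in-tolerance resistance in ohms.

Green → 5 (first significant figure)
Green → 5 (second significant figure)
Violet → 7 (third significant figure)
Yellow → ×10^4 multiplier
Brown → ±1% tolerance
557 × 10000 = 5570000 Ω
Largest = 5570000 × (1 + 1/100) = 5625700 Ω.

5625700 Ω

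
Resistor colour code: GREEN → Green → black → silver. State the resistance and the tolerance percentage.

55 Ω ±10%

Green → 5 (first significant figure)
Green → 5 (second significant figure)
Black → ×1 multiplier
Silver → ±10% tolerance
55 × 1 = 55 Ω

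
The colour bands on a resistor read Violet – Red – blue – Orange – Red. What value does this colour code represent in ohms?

726000 Ω

Violet → 7 (first significant figure)
Red → 2 (second significant figure)
Blue → 6 (third significant figure)
Orange → ×10^3 multiplier
726 × 1000 = 726000 Ω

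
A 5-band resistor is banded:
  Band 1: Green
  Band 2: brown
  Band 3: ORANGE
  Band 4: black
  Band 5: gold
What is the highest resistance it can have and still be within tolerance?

538.65 Ω

Green → 5 (first significant figure)
Brown → 1 (second significant figure)
Orange → 3 (third significant figure)
Black → ×1 multiplier
Gold → ±5% tolerance
513 × 1 = 513 Ω
Highest = 513 × (1 + 5/100) = 538.65 Ω.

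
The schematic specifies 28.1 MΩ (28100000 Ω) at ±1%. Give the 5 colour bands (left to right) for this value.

28100000 Ω = 281 × 10^5.
2 → red
8 → grey
1 → brown
Multiplier 10^5 → green.
±1% tolerance → brown.

red, grey, brown, green, brown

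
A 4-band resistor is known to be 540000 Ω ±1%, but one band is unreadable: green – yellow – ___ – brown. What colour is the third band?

540000 Ω = 54 × 10^4.
The third band is the multiplier, 10^4, which is yellow.

yellow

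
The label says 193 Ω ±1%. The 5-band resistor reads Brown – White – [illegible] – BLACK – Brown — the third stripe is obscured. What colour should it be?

orange

193 Ω = 193 × 10^0.
The third band gives digit 3 of the significand, and 3 is orange.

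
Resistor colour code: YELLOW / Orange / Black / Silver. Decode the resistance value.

Yellow → 4 (first significant figure)
Orange → 3 (second significant figure)
Black → ×1 multiplier
43 × 1 = 43 Ω

43 Ω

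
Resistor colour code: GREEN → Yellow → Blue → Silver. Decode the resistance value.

Green → 5 (first significant figure)
Yellow → 4 (second significant figure)
Blue → ×10^6 multiplier
54 × 1000000 = 54000000 Ω

54000000 Ω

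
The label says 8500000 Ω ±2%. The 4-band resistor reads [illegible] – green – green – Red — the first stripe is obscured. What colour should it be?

8500000 Ω = 85 × 10^5.
The first band gives digit 8 of the significand, and 8 is grey.

grey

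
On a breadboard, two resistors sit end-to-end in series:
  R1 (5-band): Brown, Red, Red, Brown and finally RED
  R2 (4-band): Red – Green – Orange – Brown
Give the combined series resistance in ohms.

26220 Ω

R1: brown, red, red → 122; brown ×10 → 1220 Ω.
R2: red, green → 25; orange ×10^3 → 25000 Ω.
Series: 1220 + 25000 = 26220 Ω.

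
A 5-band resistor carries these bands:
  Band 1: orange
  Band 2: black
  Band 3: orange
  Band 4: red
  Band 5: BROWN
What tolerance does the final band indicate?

±1%

The last band, brown, is the tolerance band.
Brown corresponds to ±1%.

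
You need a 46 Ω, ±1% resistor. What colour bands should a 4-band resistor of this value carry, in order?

46 Ω = 46 × 10^0.
4 → yellow
6 → blue
Multiplier 10^0 → black.
±1% tolerance → brown.

yellow, blue, black, brown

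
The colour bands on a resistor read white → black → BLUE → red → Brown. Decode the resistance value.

White → 9 (first significant figure)
Black → 0 (second significant figure)
Blue → 6 (third significant figure)
Red → ×10^2 multiplier
906 × 100 = 90600 Ω

90600 Ω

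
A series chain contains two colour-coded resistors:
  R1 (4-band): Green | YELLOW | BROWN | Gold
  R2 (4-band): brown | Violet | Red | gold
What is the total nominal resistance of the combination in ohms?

2240 Ω

R1: green, yellow → 54; brown ×10 → 540 Ω.
R2: brown, violet → 17; red ×10^2 → 1700 Ω.
Series: 540 + 1700 = 2240 Ω.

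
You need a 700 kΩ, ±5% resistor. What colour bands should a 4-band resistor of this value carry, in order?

700000 Ω = 70 × 10^4.
7 → violet
0 → black
Multiplier 10^4 → yellow.
±5% tolerance → gold.

violet, black, yellow, gold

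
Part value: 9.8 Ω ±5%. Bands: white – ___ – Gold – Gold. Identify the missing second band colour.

9.8 Ω = 98 × 10^-1.
The second band gives digit 8 of the significand, and 8 is grey.

grey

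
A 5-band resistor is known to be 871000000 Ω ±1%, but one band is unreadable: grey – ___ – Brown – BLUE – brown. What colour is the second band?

871000000 Ω = 871 × 10^6.
The second band gives digit 7 of the significand, and 7 is violet.

violet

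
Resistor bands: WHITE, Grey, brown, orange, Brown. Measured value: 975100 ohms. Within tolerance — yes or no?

yes

White → 9 (first significant figure)
Grey → 8 (second significant figure)
Brown → 1 (third significant figure)
Orange → ×10^3 multiplier
Brown → ±1% tolerance
981 × 1000 = 981000 Ω
Allowed range: 971190 Ω to 990810 Ω.
975100 ohms lies inside that range.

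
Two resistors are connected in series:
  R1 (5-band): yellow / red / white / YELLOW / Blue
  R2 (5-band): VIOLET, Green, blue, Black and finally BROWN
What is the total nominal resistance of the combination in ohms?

4290756 Ω

R1: yellow, red, white → 429; yellow ×10^4 → 4290000 Ω.
R2: violet, green, blue → 756; black ×1 → 756 Ω.
Series: 4290000 + 756 = 4290756 Ω.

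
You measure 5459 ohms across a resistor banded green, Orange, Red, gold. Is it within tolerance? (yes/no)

Green → 5 (first significant figure)
Orange → 3 (second significant figure)
Red → ×10^2 multiplier
Gold → ±5% tolerance
53 × 100 = 5300 Ω
Allowed range: 5035 Ω to 5565 Ω.
5459 ohms lies inside that range.

yes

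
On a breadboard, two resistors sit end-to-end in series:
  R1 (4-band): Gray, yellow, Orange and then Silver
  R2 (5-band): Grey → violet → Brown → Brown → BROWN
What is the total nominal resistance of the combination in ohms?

92710 Ω

R1: grey, yellow → 84; orange ×10^3 → 84000 Ω.
R2: grey, violet, brown → 871; brown ×10 → 8710 Ω.
Series: 84000 + 8710 = 92710 Ω.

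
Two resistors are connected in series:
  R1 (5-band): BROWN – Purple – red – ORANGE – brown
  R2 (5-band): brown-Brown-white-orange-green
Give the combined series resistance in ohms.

R1: brown, violet, red → 172; orange ×10^3 → 172000 Ω.
R2: brown, brown, white → 119; orange ×10^3 → 119000 Ω.
Series: 172000 + 119000 = 291000 Ω.

291000 Ω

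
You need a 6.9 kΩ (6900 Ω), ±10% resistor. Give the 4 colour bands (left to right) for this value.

blue, white, red, silver

6900 Ω = 69 × 10^2.
6 → blue
9 → white
Multiplier 10^2 → red.
±10% tolerance → silver.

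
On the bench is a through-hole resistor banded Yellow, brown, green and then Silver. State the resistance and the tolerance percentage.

Yellow → 4 (first significant figure)
Brown → 1 (second significant figure)
Green → ×10^5 multiplier
Silver → ±10% tolerance
41 × 100000 = 4100000 Ω

4100000 Ω ±10%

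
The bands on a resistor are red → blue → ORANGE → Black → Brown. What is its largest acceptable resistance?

Red → 2 (first significant figure)
Blue → 6 (second significant figure)
Orange → 3 (third significant figure)
Black → ×1 multiplier
Brown → ±1% tolerance
263 × 1 = 263 Ω
Largest = 263 × (1 + 1/100) = 265.63 Ω.

265.63 Ω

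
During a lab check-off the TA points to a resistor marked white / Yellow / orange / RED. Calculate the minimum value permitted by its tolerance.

92120 Ω

White → 9 (first significant figure)
Yellow → 4 (second significant figure)
Orange → ×10^3 multiplier
Red → ±2% tolerance
94 × 1000 = 94000 Ω
Minimum = 94000 × (1 − 2/100) = 92120 Ω.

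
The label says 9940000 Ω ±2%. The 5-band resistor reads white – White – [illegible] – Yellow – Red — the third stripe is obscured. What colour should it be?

yellow

9940000 Ω = 994 × 10^4.
The third band gives digit 4 of the significand, and 4 is yellow.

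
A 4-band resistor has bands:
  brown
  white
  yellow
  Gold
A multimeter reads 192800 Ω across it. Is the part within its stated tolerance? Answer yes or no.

yes

Brown → 1 (first significant figure)
White → 9 (second significant figure)
Yellow → ×10^4 multiplier
Gold → ±5% tolerance
19 × 10000 = 190000 Ω
Allowed range: 180500 Ω to 199500 Ω.
192800 Ω lies inside that range.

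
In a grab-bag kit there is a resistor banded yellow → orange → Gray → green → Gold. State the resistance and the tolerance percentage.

Yellow → 4 (first significant figure)
Orange → 3 (second significant figure)
Grey → 8 (third significant figure)
Green → ×10^5 multiplier
Gold → ±5% tolerance
438 × 100000 = 43800000 Ω

43800000 Ω ±5%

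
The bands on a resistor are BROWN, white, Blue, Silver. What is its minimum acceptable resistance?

Brown → 1 (first significant figure)
White → 9 (second significant figure)
Blue → ×10^6 multiplier
Silver → ±10% tolerance
19 × 1000000 = 19000000 Ω
Minimum = 19000000 × (1 − 10/100) = 17100000 Ω.

17100000 Ω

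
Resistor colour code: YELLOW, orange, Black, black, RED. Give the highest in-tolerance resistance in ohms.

438.6 Ω

Yellow → 4 (first significant figure)
Orange → 3 (second significant figure)
Black → 0 (third significant figure)
Black → ×1 multiplier
Red → ±2% tolerance
430 × 1 = 430 Ω
Highest = 430 × (1 + 2/100) = 438.6 Ω.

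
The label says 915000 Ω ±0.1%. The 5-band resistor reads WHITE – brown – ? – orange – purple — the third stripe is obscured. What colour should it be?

915000 Ω = 915 × 10^3.
The third band gives digit 5 of the significand, and 5 is green.

green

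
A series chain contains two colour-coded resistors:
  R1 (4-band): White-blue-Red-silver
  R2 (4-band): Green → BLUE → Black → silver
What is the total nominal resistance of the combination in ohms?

9656 Ω

R1: white, blue → 96; red ×10^2 → 9600 Ω.
R2: green, blue → 56; black ×1 → 56 Ω.
Series: 9600 + 56 = 9656 Ω.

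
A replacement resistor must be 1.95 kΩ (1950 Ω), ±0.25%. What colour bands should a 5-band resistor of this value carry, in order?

1950 Ω = 195 × 10^1.
1 → brown
9 → white
5 → green
Multiplier 10^1 → brown.
±0.25% tolerance → blue.

brown, white, green, brown, blue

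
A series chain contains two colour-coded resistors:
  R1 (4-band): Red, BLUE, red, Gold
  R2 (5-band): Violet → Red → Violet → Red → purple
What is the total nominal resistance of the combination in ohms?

R1: red, blue → 26; red ×10^2 → 2600 Ω.
R2: violet, red, violet → 727; red ×10^2 → 72700 Ω.
Series: 2600 + 72700 = 75300 Ω.

75300 Ω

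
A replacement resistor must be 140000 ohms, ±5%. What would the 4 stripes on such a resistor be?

brown, yellow, yellow, gold

140000 Ω = 14 × 10^4.
1 → brown
4 → yellow
Multiplier 10^4 → yellow.
±5% tolerance → gold.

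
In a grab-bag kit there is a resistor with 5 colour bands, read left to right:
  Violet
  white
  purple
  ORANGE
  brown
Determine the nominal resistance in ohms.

797000 Ω

Violet → 7 (first significant figure)
White → 9 (second significant figure)
Violet → 7 (third significant figure)
Orange → ×10^3 multiplier
797 × 1000 = 797000 Ω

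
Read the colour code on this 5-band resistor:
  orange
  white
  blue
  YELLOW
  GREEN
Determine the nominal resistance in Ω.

Orange → 3 (first significant figure)
White → 9 (second significant figure)
Blue → 6 (third significant figure)
Yellow → ×10^4 multiplier
396 × 10000 = 3960000 Ω

3960000 Ω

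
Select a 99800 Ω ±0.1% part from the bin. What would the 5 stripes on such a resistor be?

99800 Ω = 998 × 10^2.
9 → white
9 → white
8 → grey
Multiplier 10^2 → red.
±0.1% tolerance → violet.

white, white, grey, red, violet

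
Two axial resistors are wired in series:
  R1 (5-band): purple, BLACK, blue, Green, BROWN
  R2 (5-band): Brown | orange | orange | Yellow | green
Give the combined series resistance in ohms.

71930000 Ω

R1: violet, black, blue → 706; green ×10^5 → 70600000 Ω.
R2: brown, orange, orange → 133; yellow ×10^4 → 1330000 Ω.
Series: 70600000 + 1330000 = 71930000 Ω.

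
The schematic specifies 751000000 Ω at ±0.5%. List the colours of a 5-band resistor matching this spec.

751000000 Ω = 751 × 10^6.
7 → violet
5 → green
1 → brown
Multiplier 10^6 → blue.
±0.5% tolerance → green.

violet, green, brown, blue, green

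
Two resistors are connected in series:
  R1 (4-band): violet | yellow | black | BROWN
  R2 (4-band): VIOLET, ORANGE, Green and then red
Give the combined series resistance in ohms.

7300074 Ω

R1: violet, yellow → 74; black ×1 → 74 Ω.
R2: violet, orange → 73; green ×10^5 → 7300000 Ω.
Series: 74 + 7300000 = 7300074 Ω.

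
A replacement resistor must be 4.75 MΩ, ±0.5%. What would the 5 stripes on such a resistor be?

yellow, violet, green, yellow, green

4750000 Ω = 475 × 10^4.
4 → yellow
7 → violet
5 → green
Multiplier 10^4 → yellow.
±0.5% tolerance → green.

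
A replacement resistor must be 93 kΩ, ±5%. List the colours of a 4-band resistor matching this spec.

93000 Ω = 93 × 10^3.
9 → white
3 → orange
Multiplier 10^3 → orange.
±5% tolerance → gold.

white, orange, orange, gold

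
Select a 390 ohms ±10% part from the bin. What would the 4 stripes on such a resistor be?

orange, white, brown, silver

390 Ω = 39 × 10^1.
3 → orange
9 → white
Multiplier 10^1 → brown.
±10% tolerance → silver.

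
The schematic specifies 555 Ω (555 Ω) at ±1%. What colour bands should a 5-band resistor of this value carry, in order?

555 Ω = 555 × 10^0.
5 → green
5 → green
5 → green
Multiplier 10^0 → black.
±1% tolerance → brown.

green, green, green, black, brown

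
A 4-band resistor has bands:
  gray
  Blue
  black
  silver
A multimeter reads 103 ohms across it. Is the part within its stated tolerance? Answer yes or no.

Grey → 8 (first significant figure)
Blue → 6 (second significant figure)
Black → ×1 multiplier
Silver → ±10% tolerance
86 × 1 = 86 Ω
Allowed range: 77.4 Ω to 94.6 Ω.
103 ohms lies outside that range.

no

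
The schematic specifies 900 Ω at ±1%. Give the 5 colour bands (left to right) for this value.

white, black, black, black, brown

900 Ω = 900 × 10^0.
9 → white
0 → black
0 → black
Multiplier 10^0 → black.
±1% tolerance → brown.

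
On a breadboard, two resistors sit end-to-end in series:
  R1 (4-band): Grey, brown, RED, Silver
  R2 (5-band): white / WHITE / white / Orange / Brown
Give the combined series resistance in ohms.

1007100 Ω

R1: grey, brown → 81; red ×10^2 → 8100 Ω.
R2: white, white, white → 999; orange ×10^3 → 999000 Ω.
Series: 8100 + 999000 = 1007100 Ω.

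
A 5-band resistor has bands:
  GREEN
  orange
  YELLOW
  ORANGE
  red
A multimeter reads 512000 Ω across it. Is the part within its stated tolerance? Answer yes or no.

Green → 5 (first significant figure)
Orange → 3 (second significant figure)
Yellow → 4 (third significant figure)
Orange → ×10^3 multiplier
Red → ±2% tolerance
534 × 1000 = 534000 Ω
Allowed range: 523320 Ω to 544680 Ω.
512000 Ω lies outside that range.

no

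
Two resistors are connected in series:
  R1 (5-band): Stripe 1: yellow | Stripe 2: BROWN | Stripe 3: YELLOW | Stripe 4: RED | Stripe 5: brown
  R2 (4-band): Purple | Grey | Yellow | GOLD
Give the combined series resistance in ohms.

821400 Ω

R1: yellow, brown, yellow → 414; red ×10^2 → 41400 Ω.
R2: violet, grey → 78; yellow ×10^4 → 780000 Ω.
Series: 41400 + 780000 = 821400 Ω.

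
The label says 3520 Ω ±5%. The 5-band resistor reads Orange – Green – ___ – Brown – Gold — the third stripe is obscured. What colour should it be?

3520 Ω = 352 × 10^1.
The third band gives digit 2 of the significand, and 2 is red.

red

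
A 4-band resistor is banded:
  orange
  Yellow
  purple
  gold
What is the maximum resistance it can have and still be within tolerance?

Orange → 3 (first significant figure)
Yellow → 4 (second significant figure)
Violet → ×10^7 multiplier
Gold → ±5% tolerance
34 × 10000000 = 340000000 Ω
Maximum = 340000000 × (1 + 5/100) = 357000000 Ω.

357000000 Ω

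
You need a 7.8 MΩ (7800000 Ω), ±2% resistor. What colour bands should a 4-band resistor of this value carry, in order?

violet, grey, green, red

7800000 Ω = 78 × 10^5.
7 → violet
8 → grey
Multiplier 10^5 → green.
±2% tolerance → red.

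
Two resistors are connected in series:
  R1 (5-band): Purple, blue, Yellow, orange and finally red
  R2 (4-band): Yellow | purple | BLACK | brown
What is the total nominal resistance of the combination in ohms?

R1: violet, blue, yellow → 764; orange ×10^3 → 764000 Ω.
R2: yellow, violet → 47; black ×1 → 47 Ω.
Series: 764000 + 47 = 764047 Ω.

764047 Ω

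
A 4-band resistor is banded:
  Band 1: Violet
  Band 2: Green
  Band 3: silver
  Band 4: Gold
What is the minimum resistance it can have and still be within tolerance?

Violet → 7 (first significant figure)
Green → 5 (second significant figure)
Silver → ×0.01 multiplier
Gold → ±5% tolerance
75 × 0.01 = 0.75 Ω
Minimum = 0.75 × (1 − 5/100) = 0.7125 Ω.

0.7125 Ω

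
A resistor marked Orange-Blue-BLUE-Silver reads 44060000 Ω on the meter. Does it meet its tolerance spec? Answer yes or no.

Orange → 3 (first significant figure)
Blue → 6 (second significant figure)
Blue → ×10^6 multiplier
Silver → ±10% tolerance
36 × 1000000 = 36000000 Ω
Allowed range: 32400000 Ω to 39600000 Ω.
44060000 Ω lies outside that range.

no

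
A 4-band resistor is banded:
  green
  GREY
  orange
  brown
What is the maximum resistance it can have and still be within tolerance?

Green → 5 (first significant figure)
Grey → 8 (second significant figure)
Orange → ×10^3 multiplier
Brown → ±1% tolerance
58 × 1000 = 58000 Ω
Maximum = 58000 × (1 + 1/100) = 58580 Ω.

58580 Ω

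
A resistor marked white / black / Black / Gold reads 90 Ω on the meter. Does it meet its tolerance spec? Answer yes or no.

yes

White → 9 (first significant figure)
Black → 0 (second significant figure)
Black → ×1 multiplier
Gold → ±5% tolerance
90 × 1 = 90 Ω
Allowed range: 85.5 Ω to 94.5 Ω.
90 Ω lies inside that range.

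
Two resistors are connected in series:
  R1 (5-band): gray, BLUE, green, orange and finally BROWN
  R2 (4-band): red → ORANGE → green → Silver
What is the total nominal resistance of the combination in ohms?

3165000 Ω

R1: grey, blue, green → 865; orange ×10^3 → 865000 Ω.
R2: red, orange → 23; green ×10^5 → 2300000 Ω.
Series: 865000 + 2300000 = 3165000 Ω.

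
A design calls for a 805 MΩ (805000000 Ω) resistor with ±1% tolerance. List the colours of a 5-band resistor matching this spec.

805000000 Ω = 805 × 10^6.
8 → grey
0 → black
5 → green
Multiplier 10^6 → blue.
±1% tolerance → brown.

grey, black, green, blue, brown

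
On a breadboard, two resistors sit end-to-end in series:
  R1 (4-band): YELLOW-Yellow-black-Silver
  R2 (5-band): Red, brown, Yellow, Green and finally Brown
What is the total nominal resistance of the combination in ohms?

R1: yellow, yellow → 44; black ×1 → 44 Ω.
R2: red, brown, yellow → 214; green ×10^5 → 21400000 Ω.
Series: 44 + 21400000 = 21400044 Ω.

21400044 Ω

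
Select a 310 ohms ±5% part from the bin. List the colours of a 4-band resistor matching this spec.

orange, brown, brown, gold

310 Ω = 31 × 10^1.
3 → orange
1 → brown
Multiplier 10^1 → brown.
±5% tolerance → gold.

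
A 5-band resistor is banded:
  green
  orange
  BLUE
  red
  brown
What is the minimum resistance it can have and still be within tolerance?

Green → 5 (first significant figure)
Orange → 3 (second significant figure)
Blue → 6 (third significant figure)
Red → ×10^2 multiplier
Brown → ±1% tolerance
536 × 100 = 53600 Ω
Minimum = 53600 × (1 − 1/100) = 53064 Ω.

53064 Ω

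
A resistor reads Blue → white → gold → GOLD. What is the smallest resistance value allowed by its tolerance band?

6.555 Ω

Blue → 6 (first significant figure)
White → 9 (second significant figure)
Gold → ×0.1 multiplier
Gold → ±5% tolerance
69 × 0.1 = 6.9 Ω
Smallest = 6.9 × (1 − 5/100) = 6.555 Ω.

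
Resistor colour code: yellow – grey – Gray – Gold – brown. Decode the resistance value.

Yellow → 4 (first significant figure)
Grey → 8 (second significant figure)
Grey → 8 (third significant figure)
Gold → ×0.1 multiplier
488 × 0.1 = 48.8 Ω

48.8 Ω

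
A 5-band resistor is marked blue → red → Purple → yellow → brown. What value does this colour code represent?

6270000 Ω

Blue → 6 (first significant figure)
Red → 2 (second significant figure)
Violet → 7 (third significant figure)
Yellow → ×10^4 multiplier
627 × 10000 = 6270000 Ω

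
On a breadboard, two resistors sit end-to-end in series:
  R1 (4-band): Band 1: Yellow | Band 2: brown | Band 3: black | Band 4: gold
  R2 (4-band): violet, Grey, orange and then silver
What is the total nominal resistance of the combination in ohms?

R1: yellow, brown → 41; black ×1 → 41 Ω.
R2: violet, grey → 78; orange ×10^3 → 78000 Ω.
Series: 41 + 78000 = 78041 Ω.

78041 Ω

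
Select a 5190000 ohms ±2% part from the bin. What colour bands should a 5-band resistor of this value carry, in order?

5190000 Ω = 519 × 10^4.
5 → green
1 → brown
9 → white
Multiplier 10^4 → yellow.
±2% tolerance → red.

green, brown, white, yellow, red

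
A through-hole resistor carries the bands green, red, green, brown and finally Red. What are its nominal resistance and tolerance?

5250 Ω ±2%

Green → 5 (first significant figure)
Red → 2 (second significant figure)
Green → 5 (third significant figure)
Brown → ×10 multiplier
Red → ±2% tolerance
525 × 10 = 5250 Ω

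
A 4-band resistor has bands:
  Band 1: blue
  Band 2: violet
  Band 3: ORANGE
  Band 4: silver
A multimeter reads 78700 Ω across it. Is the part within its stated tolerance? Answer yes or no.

Blue → 6 (first significant figure)
Violet → 7 (second significant figure)
Orange → ×10^3 multiplier
Silver → ±10% tolerance
67 × 1000 = 67000 Ω
Allowed range: 60300 Ω to 73700 Ω.
78700 Ω lies outside that range.

no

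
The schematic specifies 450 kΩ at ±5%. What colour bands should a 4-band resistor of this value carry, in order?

yellow, green, yellow, gold

450000 Ω = 45 × 10^4.
4 → yellow
5 → green
Multiplier 10^4 → yellow.
±5% tolerance → gold.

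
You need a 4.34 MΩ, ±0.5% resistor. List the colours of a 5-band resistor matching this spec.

4340000 Ω = 434 × 10^4.
4 → yellow
3 → orange
4 → yellow
Multiplier 10^4 → yellow.
±0.5% tolerance → green.

yellow, orange, yellow, yellow, green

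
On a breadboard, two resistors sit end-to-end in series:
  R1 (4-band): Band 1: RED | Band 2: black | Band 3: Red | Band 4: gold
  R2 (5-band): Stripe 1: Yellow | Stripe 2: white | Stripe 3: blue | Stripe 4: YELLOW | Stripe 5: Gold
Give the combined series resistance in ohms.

4962000 Ω

R1: red, black → 20; red ×10^2 → 2000 Ω.
R2: yellow, white, blue → 496; yellow ×10^4 → 4960000 Ω.
Series: 2000 + 4960000 = 4962000 Ω.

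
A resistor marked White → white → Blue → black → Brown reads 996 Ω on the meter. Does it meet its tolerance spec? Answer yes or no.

White → 9 (first significant figure)
White → 9 (second significant figure)
Blue → 6 (third significant figure)
Black → ×1 multiplier
Brown → ±1% tolerance
996 × 1 = 996 Ω
Allowed range: 986.04 Ω to 1005.96 Ω.
996 Ω lies inside that range.

yes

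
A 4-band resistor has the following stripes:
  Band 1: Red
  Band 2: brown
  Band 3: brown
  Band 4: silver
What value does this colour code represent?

Red → 2 (first significant figure)
Brown → 1 (second significant figure)
Brown → ×10 multiplier
21 × 10 = 210 Ω

210 Ω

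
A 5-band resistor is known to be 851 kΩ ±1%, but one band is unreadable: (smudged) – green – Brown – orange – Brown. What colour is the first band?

851000 Ω = 851 × 10^3.
The first band gives digit 8 of the significand, and 8 is grey.

grey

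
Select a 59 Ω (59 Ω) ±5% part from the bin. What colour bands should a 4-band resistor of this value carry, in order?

green, white, black, gold

59 Ω = 59 × 10^0.
5 → green
9 → white
Multiplier 10^0 → black.
±5% tolerance → gold.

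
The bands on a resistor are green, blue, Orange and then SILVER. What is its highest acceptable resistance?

61600 Ω

Green → 5 (first significant figure)
Blue → 6 (second significant figure)
Orange → ×10^3 multiplier
Silver → ±10% tolerance
56 × 1000 = 56000 Ω
Highest = 56000 × (1 + 10/100) = 61600 Ω.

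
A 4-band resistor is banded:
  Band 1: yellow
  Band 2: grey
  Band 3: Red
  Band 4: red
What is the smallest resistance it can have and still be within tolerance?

4704 Ω

Yellow → 4 (first significant figure)
Grey → 8 (second significant figure)
Red → ×10^2 multiplier
Red → ±2% tolerance
48 × 100 = 4800 Ω
Smallest = 4800 × (1 − 2/100) = 4704 Ω.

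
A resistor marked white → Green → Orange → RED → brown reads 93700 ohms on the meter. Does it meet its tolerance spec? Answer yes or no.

White → 9 (first significant figure)
Green → 5 (second significant figure)
Orange → 3 (third significant figure)
Red → ×10^2 multiplier
Brown → ±1% tolerance
953 × 100 = 95300 Ω
Allowed range: 94347 Ω to 96253 Ω.
93700 ohms lies outside that range.

no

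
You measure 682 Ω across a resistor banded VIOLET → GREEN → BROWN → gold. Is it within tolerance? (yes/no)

Violet → 7 (first significant figure)
Green → 5 (second significant figure)
Brown → ×10 multiplier
Gold → ±5% tolerance
75 × 10 = 750 Ω
Allowed range: 712.5 Ω to 787.5 Ω.
682 Ω lies outside that range.

no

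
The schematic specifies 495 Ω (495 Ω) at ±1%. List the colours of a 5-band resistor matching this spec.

495 Ω = 495 × 10^0.
4 → yellow
9 → white
5 → green
Multiplier 10^0 → black.
±1% tolerance → brown.

yellow, white, green, black, brown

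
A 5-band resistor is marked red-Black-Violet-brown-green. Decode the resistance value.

2070 Ω

Red → 2 (first significant figure)
Black → 0 (second significant figure)
Violet → 7 (third significant figure)
Brown → ×10 multiplier
207 × 10 = 2070 Ω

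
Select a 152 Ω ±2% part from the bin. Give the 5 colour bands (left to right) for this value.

brown, green, red, black, red

152 Ω = 152 × 10^0.
1 → brown
5 → green
2 → red
Multiplier 10^0 → black.
±2% tolerance → red.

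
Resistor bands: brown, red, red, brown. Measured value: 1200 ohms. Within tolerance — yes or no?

yes

Brown → 1 (first significant figure)
Red → 2 (second significant figure)
Red → ×10^2 multiplier
Brown → ±1% tolerance
12 × 100 = 1200 Ω
Allowed range: 1188 Ω to 1212 Ω.
1200 ohms lies inside that range.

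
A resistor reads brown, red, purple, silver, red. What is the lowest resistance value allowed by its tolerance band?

1.2446 Ω

Brown → 1 (first significant figure)
Red → 2 (second significant figure)
Violet → 7 (third significant figure)
Silver → ×0.01 multiplier
Red → ±2% tolerance
127 × 0.01 = 1.27 Ω
Lowest = 1.27 × (1 − 2/100) = 1.2446 Ω.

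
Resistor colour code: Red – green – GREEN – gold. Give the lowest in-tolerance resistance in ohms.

2375000 Ω

Red → 2 (first significant figure)
Green → 5 (second significant figure)
Green → ×10^5 multiplier
Gold → ±5% tolerance
25 × 100000 = 2500000 Ω
Lowest = 2500000 × (1 − 5/100) = 2375000 Ω.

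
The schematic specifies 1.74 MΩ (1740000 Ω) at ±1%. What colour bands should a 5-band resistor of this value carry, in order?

1740000 Ω = 174 × 10^4.
1 → brown
7 → violet
4 → yellow
Multiplier 10^4 → yellow.
±1% tolerance → brown.

brown, violet, yellow, yellow, brown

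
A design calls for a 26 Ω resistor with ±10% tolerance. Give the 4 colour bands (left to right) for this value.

red, blue, black, silver

26 Ω = 26 × 10^0.
2 → red
6 → blue
Multiplier 10^0 → black.
±10% tolerance → silver.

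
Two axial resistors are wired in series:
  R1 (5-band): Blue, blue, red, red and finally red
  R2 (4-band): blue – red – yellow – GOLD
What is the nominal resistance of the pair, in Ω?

R1: blue, blue, red → 662; red ×10^2 → 66200 Ω.
R2: blue, red → 62; yellow ×10^4 → 620000 Ω.
Series: 66200 + 620000 = 686200 Ω.

686200 Ω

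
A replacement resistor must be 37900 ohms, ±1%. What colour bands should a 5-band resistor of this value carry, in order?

orange, violet, white, red, brown

37900 Ω = 379 × 10^2.
3 → orange
7 → violet
9 → white
Multiplier 10^2 → red.
±1% tolerance → brown.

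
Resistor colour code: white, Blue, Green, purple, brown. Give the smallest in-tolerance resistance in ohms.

White → 9 (first significant figure)
Blue → 6 (second significant figure)
Green → 5 (third significant figure)
Violet → ×10^7 multiplier
Brown → ±1% tolerance
965 × 10000000 = 9650000000 Ω
Smallest = 9650000000 × (1 − 1/100) = 9553500000 Ω.

9553500000 Ω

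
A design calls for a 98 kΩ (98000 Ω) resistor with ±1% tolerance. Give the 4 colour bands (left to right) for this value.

98000 Ω = 98 × 10^3.
9 → white
8 → grey
Multiplier 10^3 → orange.
±1% tolerance → brown.

white, grey, orange, brown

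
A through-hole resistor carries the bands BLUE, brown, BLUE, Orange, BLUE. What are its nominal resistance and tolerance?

Blue → 6 (first significant figure)
Brown → 1 (second significant figure)
Blue → 6 (third significant figure)
Orange → ×10^3 multiplier
Blue → ±0.25% tolerance
616 × 1000 = 616000 Ω

616000 Ω ±0.25%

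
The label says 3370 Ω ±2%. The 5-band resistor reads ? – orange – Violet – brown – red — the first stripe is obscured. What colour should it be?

3370 Ω = 337 × 10^1.
The first band gives digit 3 of the significand, and 3 is orange.

orange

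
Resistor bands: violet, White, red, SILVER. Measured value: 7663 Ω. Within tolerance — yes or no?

Violet → 7 (first significant figure)
White → 9 (second significant figure)
Red → ×10^2 multiplier
Silver → ±10% tolerance
79 × 100 = 7900 Ω
Allowed range: 7110 Ω to 8690 Ω.
7663 Ω lies inside that range.

yes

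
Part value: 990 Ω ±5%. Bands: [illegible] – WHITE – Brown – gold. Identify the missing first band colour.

white

990 Ω = 99 × 10^1.
The first band gives digit 9 of the significand, and 9 is white.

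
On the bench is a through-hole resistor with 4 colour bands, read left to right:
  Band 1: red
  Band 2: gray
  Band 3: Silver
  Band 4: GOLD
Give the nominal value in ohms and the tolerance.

Red → 2 (first significant figure)
Grey → 8 (second significant figure)
Silver → ×0.01 multiplier
Gold → ±5% tolerance
28 × 0.01 = 0.28 Ω

0.28 Ω ±5%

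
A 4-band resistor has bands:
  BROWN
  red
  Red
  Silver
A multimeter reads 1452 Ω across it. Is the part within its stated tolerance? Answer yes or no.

no

Brown → 1 (first significant figure)
Red → 2 (second significant figure)
Red → ×10^2 multiplier
Silver → ±10% tolerance
12 × 100 = 1200 Ω
Allowed range: 1080 Ω to 1320 Ω.
1452 Ω lies outside that range.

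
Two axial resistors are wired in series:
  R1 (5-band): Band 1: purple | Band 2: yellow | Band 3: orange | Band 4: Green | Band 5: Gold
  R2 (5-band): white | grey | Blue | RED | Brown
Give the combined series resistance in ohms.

74398600 Ω

R1: violet, yellow, orange → 743; green ×10^5 → 74300000 Ω.
R2: white, grey, blue → 986; red ×10^2 → 98600 Ω.
Series: 74300000 + 98600 = 74398600 Ω.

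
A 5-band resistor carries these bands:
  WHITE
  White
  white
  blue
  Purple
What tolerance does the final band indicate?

±0.1%

The last band, violet, is the tolerance band.
Violet corresponds to ±0.1%.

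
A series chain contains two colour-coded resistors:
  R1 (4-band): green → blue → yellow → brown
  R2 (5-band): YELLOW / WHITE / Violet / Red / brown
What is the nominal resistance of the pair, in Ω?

R1: green, blue → 56; yellow ×10^4 → 560000 Ω.
R2: yellow, white, violet → 497; red ×10^2 → 49700 Ω.
Series: 560000 + 49700 = 609700 Ω.

609700 Ω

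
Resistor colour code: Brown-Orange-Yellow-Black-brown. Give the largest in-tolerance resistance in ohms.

135.34 Ω

Brown → 1 (first significant figure)
Orange → 3 (second significant figure)
Yellow → 4 (third significant figure)
Black → ×1 multiplier
Brown → ±1% tolerance
134 × 1 = 134 Ω
Largest = 134 × (1 + 1/100) = 135.34 Ω.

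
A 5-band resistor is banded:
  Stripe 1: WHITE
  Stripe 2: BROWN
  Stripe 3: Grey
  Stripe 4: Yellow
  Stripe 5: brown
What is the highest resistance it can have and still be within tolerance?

White → 9 (first significant figure)
Brown → 1 (second significant figure)
Grey → 8 (third significant figure)
Yellow → ×10^4 multiplier
Brown → ±1% tolerance
918 × 10000 = 9180000 Ω
Highest = 9180000 × (1 + 1/100) = 9271800 Ω.

9271800 Ω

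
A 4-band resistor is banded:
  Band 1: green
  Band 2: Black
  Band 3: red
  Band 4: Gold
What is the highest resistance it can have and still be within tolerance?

5250 Ω

Green → 5 (first significant figure)
Black → 0 (second significant figure)
Red → ×10^2 multiplier
Gold → ±5% tolerance
50 × 100 = 5000 Ω
Highest = 5000 × (1 + 5/100) = 5250 Ω.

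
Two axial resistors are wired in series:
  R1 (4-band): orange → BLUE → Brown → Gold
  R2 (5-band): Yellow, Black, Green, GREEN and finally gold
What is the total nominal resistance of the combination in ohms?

40500360 Ω

R1: orange, blue → 36; brown ×10 → 360 Ω.
R2: yellow, black, green → 405; green ×10^5 → 40500000 Ω.
Series: 360 + 40500000 = 40500360 Ω.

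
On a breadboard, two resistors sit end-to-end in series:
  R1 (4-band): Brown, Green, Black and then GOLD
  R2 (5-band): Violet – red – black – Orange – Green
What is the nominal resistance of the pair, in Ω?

R1: brown, green → 15; black ×1 → 15 Ω.
R2: violet, red, black → 720; orange ×10^3 → 720000 Ω.
Series: 15 + 720000 = 720015 Ω.

720015 Ω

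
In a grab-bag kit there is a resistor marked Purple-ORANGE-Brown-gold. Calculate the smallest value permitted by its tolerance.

693.5 Ω

Violet → 7 (first significant figure)
Orange → 3 (second significant figure)
Brown → ×10 multiplier
Gold → ±5% tolerance
73 × 10 = 730 Ω
Smallest = 730 × (1 − 5/100) = 693.5 Ω.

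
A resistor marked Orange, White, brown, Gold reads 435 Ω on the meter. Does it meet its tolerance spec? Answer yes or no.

no

Orange → 3 (first significant figure)
White → 9 (second significant figure)
Brown → ×10 multiplier
Gold → ±5% tolerance
39 × 10 = 390 Ω
Allowed range: 370.5 Ω to 409.5 Ω.
435 Ω lies outside that range.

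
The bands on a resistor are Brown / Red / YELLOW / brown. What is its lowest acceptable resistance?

118800 Ω

Brown → 1 (first significant figure)
Red → 2 (second significant figure)
Yellow → ×10^4 multiplier
Brown → ±1% tolerance
12 × 10000 = 120000 Ω
Lowest = 120000 × (1 − 1/100) = 118800 Ω.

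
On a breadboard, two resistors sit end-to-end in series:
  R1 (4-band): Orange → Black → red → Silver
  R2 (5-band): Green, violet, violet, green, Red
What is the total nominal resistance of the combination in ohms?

R1: orange, black → 30; red ×10^2 → 3000 Ω.
R2: green, violet, violet → 577; green ×10^5 → 57700000 Ω.
Series: 3000 + 57700000 = 57703000 Ω.

57703000 Ω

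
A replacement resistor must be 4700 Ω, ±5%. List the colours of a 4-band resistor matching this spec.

yellow, violet, red, gold

4700 Ω = 47 × 10^2.
4 → yellow
7 → violet
Multiplier 10^2 → red.
±5% tolerance → gold.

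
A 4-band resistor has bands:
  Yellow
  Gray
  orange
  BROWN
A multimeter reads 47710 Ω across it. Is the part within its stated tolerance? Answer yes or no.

Yellow → 4 (first significant figure)
Grey → 8 (second significant figure)
Orange → ×10^3 multiplier
Brown → ±1% tolerance
48 × 1000 = 48000 Ω
Allowed range: 47520 Ω to 48480 Ω.
47710 Ω lies inside that range.

yes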